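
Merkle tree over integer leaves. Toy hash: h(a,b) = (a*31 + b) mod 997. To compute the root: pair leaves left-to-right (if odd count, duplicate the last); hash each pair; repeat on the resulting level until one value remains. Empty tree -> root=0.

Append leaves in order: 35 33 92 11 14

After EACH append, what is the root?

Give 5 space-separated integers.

Answer: 35 121 713 632 30

Derivation:
After append 35 (leaves=[35]):
  L0: [35]
  root=35
After append 33 (leaves=[35, 33]):
  L0: [35, 33]
  L1: h(35,33)=(35*31+33)%997=121 -> [121]
  root=121
After append 92 (leaves=[35, 33, 92]):
  L0: [35, 33, 92]
  L1: h(35,33)=(35*31+33)%997=121 h(92,92)=(92*31+92)%997=950 -> [121, 950]
  L2: h(121,950)=(121*31+950)%997=713 -> [713]
  root=713
After append 11 (leaves=[35, 33, 92, 11]):
  L0: [35, 33, 92, 11]
  L1: h(35,33)=(35*31+33)%997=121 h(92,11)=(92*31+11)%997=869 -> [121, 869]
  L2: h(121,869)=(121*31+869)%997=632 -> [632]
  root=632
After append 14 (leaves=[35, 33, 92, 11, 14]):
  L0: [35, 33, 92, 11, 14]
  L1: h(35,33)=(35*31+33)%997=121 h(92,11)=(92*31+11)%997=869 h(14,14)=(14*31+14)%997=448 -> [121, 869, 448]
  L2: h(121,869)=(121*31+869)%997=632 h(448,448)=(448*31+448)%997=378 -> [632, 378]
  L3: h(632,378)=(632*31+378)%997=30 -> [30]
  root=30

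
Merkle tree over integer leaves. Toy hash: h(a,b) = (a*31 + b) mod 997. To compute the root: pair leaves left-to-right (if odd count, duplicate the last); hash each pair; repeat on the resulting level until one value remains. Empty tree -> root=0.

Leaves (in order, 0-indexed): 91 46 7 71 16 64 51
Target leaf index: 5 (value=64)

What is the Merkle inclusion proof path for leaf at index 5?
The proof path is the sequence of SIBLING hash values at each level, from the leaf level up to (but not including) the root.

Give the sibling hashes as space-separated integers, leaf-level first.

Answer: 16 635 432

Derivation:
L0 (leaves): [91, 46, 7, 71, 16, 64, 51], target index=5
L1: h(91,46)=(91*31+46)%997=873 [pair 0] h(7,71)=(7*31+71)%997=288 [pair 1] h(16,64)=(16*31+64)%997=560 [pair 2] h(51,51)=(51*31+51)%997=635 [pair 3] -> [873, 288, 560, 635]
  Sibling for proof at L0: 16
L2: h(873,288)=(873*31+288)%997=432 [pair 0] h(560,635)=(560*31+635)%997=49 [pair 1] -> [432, 49]
  Sibling for proof at L1: 635
L3: h(432,49)=(432*31+49)%997=480 [pair 0] -> [480]
  Sibling for proof at L2: 432
Root: 480
Proof path (sibling hashes from leaf to root): [16, 635, 432]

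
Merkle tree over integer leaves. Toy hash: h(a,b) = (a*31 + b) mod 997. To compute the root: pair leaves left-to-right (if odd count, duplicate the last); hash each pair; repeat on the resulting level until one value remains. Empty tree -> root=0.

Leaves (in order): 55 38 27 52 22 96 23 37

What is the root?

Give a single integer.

Answer: 646

Derivation:
L0: [55, 38, 27, 52, 22, 96, 23, 37]
L1: h(55,38)=(55*31+38)%997=746 h(27,52)=(27*31+52)%997=889 h(22,96)=(22*31+96)%997=778 h(23,37)=(23*31+37)%997=750 -> [746, 889, 778, 750]
L2: h(746,889)=(746*31+889)%997=87 h(778,750)=(778*31+750)%997=940 -> [87, 940]
L3: h(87,940)=(87*31+940)%997=646 -> [646]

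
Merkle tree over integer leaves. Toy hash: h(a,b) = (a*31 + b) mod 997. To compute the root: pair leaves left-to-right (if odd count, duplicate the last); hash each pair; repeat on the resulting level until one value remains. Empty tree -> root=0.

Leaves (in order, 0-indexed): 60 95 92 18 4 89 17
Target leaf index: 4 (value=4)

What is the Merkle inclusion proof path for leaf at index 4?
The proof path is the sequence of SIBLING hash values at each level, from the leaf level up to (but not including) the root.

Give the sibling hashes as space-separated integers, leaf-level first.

L0 (leaves): [60, 95, 92, 18, 4, 89, 17], target index=4
L1: h(60,95)=(60*31+95)%997=958 [pair 0] h(92,18)=(92*31+18)%997=876 [pair 1] h(4,89)=(4*31+89)%997=213 [pair 2] h(17,17)=(17*31+17)%997=544 [pair 3] -> [958, 876, 213, 544]
  Sibling for proof at L0: 89
L2: h(958,876)=(958*31+876)%997=664 [pair 0] h(213,544)=(213*31+544)%997=168 [pair 1] -> [664, 168]
  Sibling for proof at L1: 544
L3: h(664,168)=(664*31+168)%997=812 [pair 0] -> [812]
  Sibling for proof at L2: 664
Root: 812
Proof path (sibling hashes from leaf to root): [89, 544, 664]

Answer: 89 544 664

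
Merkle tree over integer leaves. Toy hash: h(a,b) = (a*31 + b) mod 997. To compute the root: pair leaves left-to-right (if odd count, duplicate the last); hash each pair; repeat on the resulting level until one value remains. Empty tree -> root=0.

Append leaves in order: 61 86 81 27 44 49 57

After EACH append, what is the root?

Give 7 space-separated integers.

Answer: 61 980 71 17 718 878 292

Derivation:
After append 61 (leaves=[61]):
  L0: [61]
  root=61
After append 86 (leaves=[61, 86]):
  L0: [61, 86]
  L1: h(61,86)=(61*31+86)%997=980 -> [980]
  root=980
After append 81 (leaves=[61, 86, 81]):
  L0: [61, 86, 81]
  L1: h(61,86)=(61*31+86)%997=980 h(81,81)=(81*31+81)%997=598 -> [980, 598]
  L2: h(980,598)=(980*31+598)%997=71 -> [71]
  root=71
After append 27 (leaves=[61, 86, 81, 27]):
  L0: [61, 86, 81, 27]
  L1: h(61,86)=(61*31+86)%997=980 h(81,27)=(81*31+27)%997=544 -> [980, 544]
  L2: h(980,544)=(980*31+544)%997=17 -> [17]
  root=17
After append 44 (leaves=[61, 86, 81, 27, 44]):
  L0: [61, 86, 81, 27, 44]
  L1: h(61,86)=(61*31+86)%997=980 h(81,27)=(81*31+27)%997=544 h(44,44)=(44*31+44)%997=411 -> [980, 544, 411]
  L2: h(980,544)=(980*31+544)%997=17 h(411,411)=(411*31+411)%997=191 -> [17, 191]
  L3: h(17,191)=(17*31+191)%997=718 -> [718]
  root=718
After append 49 (leaves=[61, 86, 81, 27, 44, 49]):
  L0: [61, 86, 81, 27, 44, 49]
  L1: h(61,86)=(61*31+86)%997=980 h(81,27)=(81*31+27)%997=544 h(44,49)=(44*31+49)%997=416 -> [980, 544, 416]
  L2: h(980,544)=(980*31+544)%997=17 h(416,416)=(416*31+416)%997=351 -> [17, 351]
  L3: h(17,351)=(17*31+351)%997=878 -> [878]
  root=878
After append 57 (leaves=[61, 86, 81, 27, 44, 49, 57]):
  L0: [61, 86, 81, 27, 44, 49, 57]
  L1: h(61,86)=(61*31+86)%997=980 h(81,27)=(81*31+27)%997=544 h(44,49)=(44*31+49)%997=416 h(57,57)=(57*31+57)%997=827 -> [980, 544, 416, 827]
  L2: h(980,544)=(980*31+544)%997=17 h(416,827)=(416*31+827)%997=762 -> [17, 762]
  L3: h(17,762)=(17*31+762)%997=292 -> [292]
  root=292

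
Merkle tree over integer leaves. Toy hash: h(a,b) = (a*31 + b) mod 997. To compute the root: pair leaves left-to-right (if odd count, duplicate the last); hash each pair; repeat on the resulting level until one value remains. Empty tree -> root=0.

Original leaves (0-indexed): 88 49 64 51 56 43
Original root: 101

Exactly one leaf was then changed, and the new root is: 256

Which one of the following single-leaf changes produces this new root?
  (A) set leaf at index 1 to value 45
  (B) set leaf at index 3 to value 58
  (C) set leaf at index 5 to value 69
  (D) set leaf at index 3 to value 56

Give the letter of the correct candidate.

Answer: D

Derivation:
Original leaves: [88, 49, 64, 51, 56, 43]
Target new root: 256
Try each candidate change and compute the resulting root:
Candidate A: set leaf[1] = 45 -> leaves = [88, 45, 64, 51, 56, 43]
  L0: [88, 45, 64, 51, 56, 43]
  L1: h(88,45)=(88*31+45)%997=779 h(64,51)=(64*31+51)%997=41 h(56,43)=(56*31+43)%997=782 -> [779, 41, 782]
  L2: h(779,41)=(779*31+41)%997=262 h(782,782)=(782*31+782)%997=99 -> [262, 99]
  L3: h(262,99)=(262*31+99)%997=245 -> [245]
  root = 245 != target 256
Candidate B: set leaf[3] = 58 -> leaves = [88, 49, 64, 58, 56, 43]
  L0: [88, 49, 64, 58, 56, 43]
  L1: h(88,49)=(88*31+49)%997=783 h(64,58)=(64*31+58)%997=48 h(56,43)=(56*31+43)%997=782 -> [783, 48, 782]
  L2: h(783,48)=(783*31+48)%997=393 h(782,782)=(782*31+782)%997=99 -> [393, 99]
  L3: h(393,99)=(393*31+99)%997=318 -> [318]
  root = 318 != target 256
Candidate C: set leaf[5] = 69 -> leaves = [88, 49, 64, 51, 56, 69]
  L0: [88, 49, 64, 51, 56, 69]
  L1: h(88,49)=(88*31+49)%997=783 h(64,51)=(64*31+51)%997=41 h(56,69)=(56*31+69)%997=808 -> [783, 41, 808]
  L2: h(783,41)=(783*31+41)%997=386 h(808,808)=(808*31+808)%997=931 -> [386, 931]
  L3: h(386,931)=(386*31+931)%997=933 -> [933]
  root = 933 != target 256
Candidate D: set leaf[3] = 56 -> leaves = [88, 49, 64, 56, 56, 43]
  L0: [88, 49, 64, 56, 56, 43]
  L1: h(88,49)=(88*31+49)%997=783 h(64,56)=(64*31+56)%997=46 h(56,43)=(56*31+43)%997=782 -> [783, 46, 782]
  L2: h(783,46)=(783*31+46)%997=391 h(782,782)=(782*31+782)%997=99 -> [391, 99]
  L3: h(391,99)=(391*31+99)%997=256 -> [256]
  root = 256 == target 256  ** MATCH **
Candidate D produces the target root.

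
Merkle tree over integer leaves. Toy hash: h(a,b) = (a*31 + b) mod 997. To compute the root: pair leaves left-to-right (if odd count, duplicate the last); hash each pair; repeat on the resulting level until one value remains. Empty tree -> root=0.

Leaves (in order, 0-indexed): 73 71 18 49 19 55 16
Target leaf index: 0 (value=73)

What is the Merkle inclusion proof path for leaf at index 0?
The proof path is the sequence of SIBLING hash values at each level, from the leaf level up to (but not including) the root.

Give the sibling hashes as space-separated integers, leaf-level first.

L0 (leaves): [73, 71, 18, 49, 19, 55, 16], target index=0
L1: h(73,71)=(73*31+71)%997=340 [pair 0] h(18,49)=(18*31+49)%997=607 [pair 1] h(19,55)=(19*31+55)%997=644 [pair 2] h(16,16)=(16*31+16)%997=512 [pair 3] -> [340, 607, 644, 512]
  Sibling for proof at L0: 71
L2: h(340,607)=(340*31+607)%997=180 [pair 0] h(644,512)=(644*31+512)%997=536 [pair 1] -> [180, 536]
  Sibling for proof at L1: 607
L3: h(180,536)=(180*31+536)%997=134 [pair 0] -> [134]
  Sibling for proof at L2: 536
Root: 134
Proof path (sibling hashes from leaf to root): [71, 607, 536]

Answer: 71 607 536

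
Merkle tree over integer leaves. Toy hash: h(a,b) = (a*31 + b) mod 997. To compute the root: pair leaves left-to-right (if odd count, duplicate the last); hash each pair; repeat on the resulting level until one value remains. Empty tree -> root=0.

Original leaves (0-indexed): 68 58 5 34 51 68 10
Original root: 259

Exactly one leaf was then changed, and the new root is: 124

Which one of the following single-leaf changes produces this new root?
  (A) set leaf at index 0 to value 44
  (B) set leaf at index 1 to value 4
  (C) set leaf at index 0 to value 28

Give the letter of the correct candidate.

Original leaves: [68, 58, 5, 34, 51, 68, 10]
Target new root: 124
Try each candidate change and compute the resulting root:
Candidate A: set leaf[0] = 44 -> leaves = [44, 58, 5, 34, 51, 68, 10]
  L0: [44, 58, 5, 34, 51, 68, 10]
  L1: h(44,58)=(44*31+58)%997=425 h(5,34)=(5*31+34)%997=189 h(51,68)=(51*31+68)%997=652 h(10,10)=(10*31+10)%997=320 -> [425, 189, 652, 320]
  L2: h(425,189)=(425*31+189)%997=403 h(652,320)=(652*31+320)%997=592 -> [403, 592]
  L3: h(403,592)=(403*31+592)%997=124 -> [124]
  root = 124 == target 124  ** MATCH **
Candidate B: set leaf[1] = 4 -> leaves = [68, 4, 5, 34, 51, 68, 10]
  L0: [68, 4, 5, 34, 51, 68, 10]
  L1: h(68,4)=(68*31+4)%997=118 h(5,34)=(5*31+34)%997=189 h(51,68)=(51*31+68)%997=652 h(10,10)=(10*31+10)%997=320 -> [118, 189, 652, 320]
  L2: h(118,189)=(118*31+189)%997=856 h(652,320)=(652*31+320)%997=592 -> [856, 592]
  L3: h(856,592)=(856*31+592)%997=209 -> [209]
  root = 209 != target 124
Candidate C: set leaf[0] = 28 -> leaves = [28, 58, 5, 34, 51, 68, 10]
  L0: [28, 58, 5, 34, 51, 68, 10]
  L1: h(28,58)=(28*31+58)%997=926 h(5,34)=(5*31+34)%997=189 h(51,68)=(51*31+68)%997=652 h(10,10)=(10*31+10)%997=320 -> [926, 189, 652, 320]
  L2: h(926,189)=(926*31+189)%997=979 h(652,320)=(652*31+320)%997=592 -> [979, 592]
  L3: h(979,592)=(979*31+592)%997=34 -> [34]
  root = 34 != target 124
Candidate A produces the target root.

Answer: A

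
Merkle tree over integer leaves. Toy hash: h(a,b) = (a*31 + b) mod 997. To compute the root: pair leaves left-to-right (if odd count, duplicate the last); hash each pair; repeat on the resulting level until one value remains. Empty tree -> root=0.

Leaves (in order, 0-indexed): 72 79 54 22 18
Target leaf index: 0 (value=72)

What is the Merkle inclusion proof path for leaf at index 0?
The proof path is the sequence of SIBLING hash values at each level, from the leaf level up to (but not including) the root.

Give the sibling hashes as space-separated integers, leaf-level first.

L0 (leaves): [72, 79, 54, 22, 18], target index=0
L1: h(72,79)=(72*31+79)%997=317 [pair 0] h(54,22)=(54*31+22)%997=699 [pair 1] h(18,18)=(18*31+18)%997=576 [pair 2] -> [317, 699, 576]
  Sibling for proof at L0: 79
L2: h(317,699)=(317*31+699)%997=556 [pair 0] h(576,576)=(576*31+576)%997=486 [pair 1] -> [556, 486]
  Sibling for proof at L1: 699
L3: h(556,486)=(556*31+486)%997=773 [pair 0] -> [773]
  Sibling for proof at L2: 486
Root: 773
Proof path (sibling hashes from leaf to root): [79, 699, 486]

Answer: 79 699 486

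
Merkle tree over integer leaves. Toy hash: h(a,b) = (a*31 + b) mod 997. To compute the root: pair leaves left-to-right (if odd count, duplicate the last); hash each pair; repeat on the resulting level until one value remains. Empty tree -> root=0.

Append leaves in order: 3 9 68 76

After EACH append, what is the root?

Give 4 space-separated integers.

Answer: 3 102 353 361

Derivation:
After append 3 (leaves=[3]):
  L0: [3]
  root=3
After append 9 (leaves=[3, 9]):
  L0: [3, 9]
  L1: h(3,9)=(3*31+9)%997=102 -> [102]
  root=102
After append 68 (leaves=[3, 9, 68]):
  L0: [3, 9, 68]
  L1: h(3,9)=(3*31+9)%997=102 h(68,68)=(68*31+68)%997=182 -> [102, 182]
  L2: h(102,182)=(102*31+182)%997=353 -> [353]
  root=353
After append 76 (leaves=[3, 9, 68, 76]):
  L0: [3, 9, 68, 76]
  L1: h(3,9)=(3*31+9)%997=102 h(68,76)=(68*31+76)%997=190 -> [102, 190]
  L2: h(102,190)=(102*31+190)%997=361 -> [361]
  root=361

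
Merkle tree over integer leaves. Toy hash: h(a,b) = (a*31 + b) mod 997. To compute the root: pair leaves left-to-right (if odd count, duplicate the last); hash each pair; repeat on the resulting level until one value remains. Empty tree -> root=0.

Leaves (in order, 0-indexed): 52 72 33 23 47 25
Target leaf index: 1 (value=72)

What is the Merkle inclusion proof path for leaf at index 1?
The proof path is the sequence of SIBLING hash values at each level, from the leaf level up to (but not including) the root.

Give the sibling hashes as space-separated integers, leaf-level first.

Answer: 52 49 565

Derivation:
L0 (leaves): [52, 72, 33, 23, 47, 25], target index=1
L1: h(52,72)=(52*31+72)%997=687 [pair 0] h(33,23)=(33*31+23)%997=49 [pair 1] h(47,25)=(47*31+25)%997=485 [pair 2] -> [687, 49, 485]
  Sibling for proof at L0: 52
L2: h(687,49)=(687*31+49)%997=409 [pair 0] h(485,485)=(485*31+485)%997=565 [pair 1] -> [409, 565]
  Sibling for proof at L1: 49
L3: h(409,565)=(409*31+565)%997=283 [pair 0] -> [283]
  Sibling for proof at L2: 565
Root: 283
Proof path (sibling hashes from leaf to root): [52, 49, 565]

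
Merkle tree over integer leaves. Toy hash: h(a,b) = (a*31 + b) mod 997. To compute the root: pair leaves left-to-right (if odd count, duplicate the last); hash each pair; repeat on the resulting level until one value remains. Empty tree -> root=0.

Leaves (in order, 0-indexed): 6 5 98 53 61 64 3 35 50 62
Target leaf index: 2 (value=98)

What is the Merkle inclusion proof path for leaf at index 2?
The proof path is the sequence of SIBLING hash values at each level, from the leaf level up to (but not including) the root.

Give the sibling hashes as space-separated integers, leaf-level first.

Answer: 53 191 913 653

Derivation:
L0 (leaves): [6, 5, 98, 53, 61, 64, 3, 35, 50, 62], target index=2
L1: h(6,5)=(6*31+5)%997=191 [pair 0] h(98,53)=(98*31+53)%997=100 [pair 1] h(61,64)=(61*31+64)%997=958 [pair 2] h(3,35)=(3*31+35)%997=128 [pair 3] h(50,62)=(50*31+62)%997=615 [pair 4] -> [191, 100, 958, 128, 615]
  Sibling for proof at L0: 53
L2: h(191,100)=(191*31+100)%997=39 [pair 0] h(958,128)=(958*31+128)%997=913 [pair 1] h(615,615)=(615*31+615)%997=737 [pair 2] -> [39, 913, 737]
  Sibling for proof at L1: 191
L3: h(39,913)=(39*31+913)%997=128 [pair 0] h(737,737)=(737*31+737)%997=653 [pair 1] -> [128, 653]
  Sibling for proof at L2: 913
L4: h(128,653)=(128*31+653)%997=633 [pair 0] -> [633]
  Sibling for proof at L3: 653
Root: 633
Proof path (sibling hashes from leaf to root): [53, 191, 913, 653]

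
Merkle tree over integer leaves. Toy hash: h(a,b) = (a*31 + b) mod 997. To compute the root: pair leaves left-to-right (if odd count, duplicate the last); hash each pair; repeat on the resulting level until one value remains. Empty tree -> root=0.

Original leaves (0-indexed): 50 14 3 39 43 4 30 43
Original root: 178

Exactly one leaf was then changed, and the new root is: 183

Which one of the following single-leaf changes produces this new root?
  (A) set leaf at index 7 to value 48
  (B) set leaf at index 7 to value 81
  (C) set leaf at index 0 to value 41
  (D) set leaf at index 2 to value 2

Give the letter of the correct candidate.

Original leaves: [50, 14, 3, 39, 43, 4, 30, 43]
Target new root: 183
Try each candidate change and compute the resulting root:
Candidate A: set leaf[7] = 48 -> leaves = [50, 14, 3, 39, 43, 4, 30, 48]
  L0: [50, 14, 3, 39, 43, 4, 30, 48]
  L1: h(50,14)=(50*31+14)%997=567 h(3,39)=(3*31+39)%997=132 h(43,4)=(43*31+4)%997=340 h(30,48)=(30*31+48)%997=978 -> [567, 132, 340, 978]
  L2: h(567,132)=(567*31+132)%997=760 h(340,978)=(340*31+978)%997=551 -> [760, 551]
  L3: h(760,551)=(760*31+551)%997=183 -> [183]
  root = 183 == target 183  ** MATCH **
Candidate B: set leaf[7] = 81 -> leaves = [50, 14, 3, 39, 43, 4, 30, 81]
  L0: [50, 14, 3, 39, 43, 4, 30, 81]
  L1: h(50,14)=(50*31+14)%997=567 h(3,39)=(3*31+39)%997=132 h(43,4)=(43*31+4)%997=340 h(30,81)=(30*31+81)%997=14 -> [567, 132, 340, 14]
  L2: h(567,132)=(567*31+132)%997=760 h(340,14)=(340*31+14)%997=584 -> [760, 584]
  L3: h(760,584)=(760*31+584)%997=216 -> [216]
  root = 216 != target 183
Candidate C: set leaf[0] = 41 -> leaves = [41, 14, 3, 39, 43, 4, 30, 43]
  L0: [41, 14, 3, 39, 43, 4, 30, 43]
  L1: h(41,14)=(41*31+14)%997=288 h(3,39)=(3*31+39)%997=132 h(43,4)=(43*31+4)%997=340 h(30,43)=(30*31+43)%997=973 -> [288, 132, 340, 973]
  L2: h(288,132)=(288*31+132)%997=87 h(340,973)=(340*31+973)%997=546 -> [87, 546]
  L3: h(87,546)=(87*31+546)%997=252 -> [252]
  root = 252 != target 183
Candidate D: set leaf[2] = 2 -> leaves = [50, 14, 2, 39, 43, 4, 30, 43]
  L0: [50, 14, 2, 39, 43, 4, 30, 43]
  L1: h(50,14)=(50*31+14)%997=567 h(2,39)=(2*31+39)%997=101 h(43,4)=(43*31+4)%997=340 h(30,43)=(30*31+43)%997=973 -> [567, 101, 340, 973]
  L2: h(567,101)=(567*31+101)%997=729 h(340,973)=(340*31+973)%997=546 -> [729, 546]
  L3: h(729,546)=(729*31+546)%997=214 -> [214]
  root = 214 != target 183
Candidate A produces the target root.

Answer: A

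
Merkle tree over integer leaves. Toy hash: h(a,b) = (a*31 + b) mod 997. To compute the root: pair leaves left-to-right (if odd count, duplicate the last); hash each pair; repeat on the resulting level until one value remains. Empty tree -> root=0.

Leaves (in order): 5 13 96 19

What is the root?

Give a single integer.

Answer: 227

Derivation:
L0: [5, 13, 96, 19]
L1: h(5,13)=(5*31+13)%997=168 h(96,19)=(96*31+19)%997=4 -> [168, 4]
L2: h(168,4)=(168*31+4)%997=227 -> [227]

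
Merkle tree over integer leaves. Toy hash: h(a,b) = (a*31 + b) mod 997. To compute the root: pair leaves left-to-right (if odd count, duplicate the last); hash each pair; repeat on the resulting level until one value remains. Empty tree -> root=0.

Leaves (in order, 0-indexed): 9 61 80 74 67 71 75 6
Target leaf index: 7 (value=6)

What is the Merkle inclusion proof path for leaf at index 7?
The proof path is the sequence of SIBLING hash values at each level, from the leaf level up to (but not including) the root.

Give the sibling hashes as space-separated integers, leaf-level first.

L0 (leaves): [9, 61, 80, 74, 67, 71, 75, 6], target index=7
L1: h(9,61)=(9*31+61)%997=340 [pair 0] h(80,74)=(80*31+74)%997=560 [pair 1] h(67,71)=(67*31+71)%997=154 [pair 2] h(75,6)=(75*31+6)%997=337 [pair 3] -> [340, 560, 154, 337]
  Sibling for proof at L0: 75
L2: h(340,560)=(340*31+560)%997=133 [pair 0] h(154,337)=(154*31+337)%997=126 [pair 1] -> [133, 126]
  Sibling for proof at L1: 154
L3: h(133,126)=(133*31+126)%997=261 [pair 0] -> [261]
  Sibling for proof at L2: 133
Root: 261
Proof path (sibling hashes from leaf to root): [75, 154, 133]

Answer: 75 154 133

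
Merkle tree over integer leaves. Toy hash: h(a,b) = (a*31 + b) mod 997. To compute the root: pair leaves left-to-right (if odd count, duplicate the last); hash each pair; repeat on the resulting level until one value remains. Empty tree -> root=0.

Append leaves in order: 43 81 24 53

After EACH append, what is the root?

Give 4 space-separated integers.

After append 43 (leaves=[43]):
  L0: [43]
  root=43
After append 81 (leaves=[43, 81]):
  L0: [43, 81]
  L1: h(43,81)=(43*31+81)%997=417 -> [417]
  root=417
After append 24 (leaves=[43, 81, 24]):
  L0: [43, 81, 24]
  L1: h(43,81)=(43*31+81)%997=417 h(24,24)=(24*31+24)%997=768 -> [417, 768]
  L2: h(417,768)=(417*31+768)%997=734 -> [734]
  root=734
After append 53 (leaves=[43, 81, 24, 53]):
  L0: [43, 81, 24, 53]
  L1: h(43,81)=(43*31+81)%997=417 h(24,53)=(24*31+53)%997=797 -> [417, 797]
  L2: h(417,797)=(417*31+797)%997=763 -> [763]
  root=763

Answer: 43 417 734 763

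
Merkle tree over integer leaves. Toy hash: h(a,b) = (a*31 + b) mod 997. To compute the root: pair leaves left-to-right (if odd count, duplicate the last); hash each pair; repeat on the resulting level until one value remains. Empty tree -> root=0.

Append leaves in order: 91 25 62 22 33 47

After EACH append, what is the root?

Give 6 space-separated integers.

Answer: 91 852 480 440 573 24

Derivation:
After append 91 (leaves=[91]):
  L0: [91]
  root=91
After append 25 (leaves=[91, 25]):
  L0: [91, 25]
  L1: h(91,25)=(91*31+25)%997=852 -> [852]
  root=852
After append 62 (leaves=[91, 25, 62]):
  L0: [91, 25, 62]
  L1: h(91,25)=(91*31+25)%997=852 h(62,62)=(62*31+62)%997=987 -> [852, 987]
  L2: h(852,987)=(852*31+987)%997=480 -> [480]
  root=480
After append 22 (leaves=[91, 25, 62, 22]):
  L0: [91, 25, 62, 22]
  L1: h(91,25)=(91*31+25)%997=852 h(62,22)=(62*31+22)%997=947 -> [852, 947]
  L2: h(852,947)=(852*31+947)%997=440 -> [440]
  root=440
After append 33 (leaves=[91, 25, 62, 22, 33]):
  L0: [91, 25, 62, 22, 33]
  L1: h(91,25)=(91*31+25)%997=852 h(62,22)=(62*31+22)%997=947 h(33,33)=(33*31+33)%997=59 -> [852, 947, 59]
  L2: h(852,947)=(852*31+947)%997=440 h(59,59)=(59*31+59)%997=891 -> [440, 891]
  L3: h(440,891)=(440*31+891)%997=573 -> [573]
  root=573
After append 47 (leaves=[91, 25, 62, 22, 33, 47]):
  L0: [91, 25, 62, 22, 33, 47]
  L1: h(91,25)=(91*31+25)%997=852 h(62,22)=(62*31+22)%997=947 h(33,47)=(33*31+47)%997=73 -> [852, 947, 73]
  L2: h(852,947)=(852*31+947)%997=440 h(73,73)=(73*31+73)%997=342 -> [440, 342]
  L3: h(440,342)=(440*31+342)%997=24 -> [24]
  root=24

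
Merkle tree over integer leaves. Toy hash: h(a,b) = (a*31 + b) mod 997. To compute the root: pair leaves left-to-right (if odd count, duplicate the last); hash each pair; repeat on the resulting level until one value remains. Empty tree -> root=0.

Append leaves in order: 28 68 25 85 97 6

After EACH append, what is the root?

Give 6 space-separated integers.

Answer: 28 936 903 963 568 647

Derivation:
After append 28 (leaves=[28]):
  L0: [28]
  root=28
After append 68 (leaves=[28, 68]):
  L0: [28, 68]
  L1: h(28,68)=(28*31+68)%997=936 -> [936]
  root=936
After append 25 (leaves=[28, 68, 25]):
  L0: [28, 68, 25]
  L1: h(28,68)=(28*31+68)%997=936 h(25,25)=(25*31+25)%997=800 -> [936, 800]
  L2: h(936,800)=(936*31+800)%997=903 -> [903]
  root=903
After append 85 (leaves=[28, 68, 25, 85]):
  L0: [28, 68, 25, 85]
  L1: h(28,68)=(28*31+68)%997=936 h(25,85)=(25*31+85)%997=860 -> [936, 860]
  L2: h(936,860)=(936*31+860)%997=963 -> [963]
  root=963
After append 97 (leaves=[28, 68, 25, 85, 97]):
  L0: [28, 68, 25, 85, 97]
  L1: h(28,68)=(28*31+68)%997=936 h(25,85)=(25*31+85)%997=860 h(97,97)=(97*31+97)%997=113 -> [936, 860, 113]
  L2: h(936,860)=(936*31+860)%997=963 h(113,113)=(113*31+113)%997=625 -> [963, 625]
  L3: h(963,625)=(963*31+625)%997=568 -> [568]
  root=568
After append 6 (leaves=[28, 68, 25, 85, 97, 6]):
  L0: [28, 68, 25, 85, 97, 6]
  L1: h(28,68)=(28*31+68)%997=936 h(25,85)=(25*31+85)%997=860 h(97,6)=(97*31+6)%997=22 -> [936, 860, 22]
  L2: h(936,860)=(936*31+860)%997=963 h(22,22)=(22*31+22)%997=704 -> [963, 704]
  L3: h(963,704)=(963*31+704)%997=647 -> [647]
  root=647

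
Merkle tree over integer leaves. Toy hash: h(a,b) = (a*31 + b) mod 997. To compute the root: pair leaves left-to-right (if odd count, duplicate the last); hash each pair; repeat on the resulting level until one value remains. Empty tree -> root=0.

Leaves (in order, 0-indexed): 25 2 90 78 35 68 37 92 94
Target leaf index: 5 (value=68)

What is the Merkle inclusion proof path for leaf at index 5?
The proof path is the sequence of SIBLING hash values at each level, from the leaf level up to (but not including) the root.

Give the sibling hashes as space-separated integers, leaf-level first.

Answer: 35 242 36 459

Derivation:
L0 (leaves): [25, 2, 90, 78, 35, 68, 37, 92, 94], target index=5
L1: h(25,2)=(25*31+2)%997=777 [pair 0] h(90,78)=(90*31+78)%997=874 [pair 1] h(35,68)=(35*31+68)%997=156 [pair 2] h(37,92)=(37*31+92)%997=242 [pair 3] h(94,94)=(94*31+94)%997=17 [pair 4] -> [777, 874, 156, 242, 17]
  Sibling for proof at L0: 35
L2: h(777,874)=(777*31+874)%997=36 [pair 0] h(156,242)=(156*31+242)%997=93 [pair 1] h(17,17)=(17*31+17)%997=544 [pair 2] -> [36, 93, 544]
  Sibling for proof at L1: 242
L3: h(36,93)=(36*31+93)%997=212 [pair 0] h(544,544)=(544*31+544)%997=459 [pair 1] -> [212, 459]
  Sibling for proof at L2: 36
L4: h(212,459)=(212*31+459)%997=52 [pair 0] -> [52]
  Sibling for proof at L3: 459
Root: 52
Proof path (sibling hashes from leaf to root): [35, 242, 36, 459]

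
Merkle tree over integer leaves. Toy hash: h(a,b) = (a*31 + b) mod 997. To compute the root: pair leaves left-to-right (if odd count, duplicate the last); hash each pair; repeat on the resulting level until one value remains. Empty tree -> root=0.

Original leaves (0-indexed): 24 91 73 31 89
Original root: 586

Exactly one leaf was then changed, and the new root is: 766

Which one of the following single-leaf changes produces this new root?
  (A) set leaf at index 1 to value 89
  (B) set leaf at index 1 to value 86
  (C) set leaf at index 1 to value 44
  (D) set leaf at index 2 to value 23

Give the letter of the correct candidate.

Answer: B

Derivation:
Original leaves: [24, 91, 73, 31, 89]
Target new root: 766
Try each candidate change and compute the resulting root:
Candidate A: set leaf[1] = 89 -> leaves = [24, 89, 73, 31, 89]
  L0: [24, 89, 73, 31, 89]
  L1: h(24,89)=(24*31+89)%997=833 h(73,31)=(73*31+31)%997=300 h(89,89)=(89*31+89)%997=854 -> [833, 300, 854]
  L2: h(833,300)=(833*31+300)%997=201 h(854,854)=(854*31+854)%997=409 -> [201, 409]
  L3: h(201,409)=(201*31+409)%997=658 -> [658]
  root = 658 != target 766
Candidate B: set leaf[1] = 86 -> leaves = [24, 86, 73, 31, 89]
  L0: [24, 86, 73, 31, 89]
  L1: h(24,86)=(24*31+86)%997=830 h(73,31)=(73*31+31)%997=300 h(89,89)=(89*31+89)%997=854 -> [830, 300, 854]
  L2: h(830,300)=(830*31+300)%997=108 h(854,854)=(854*31+854)%997=409 -> [108, 409]
  L3: h(108,409)=(108*31+409)%997=766 -> [766]
  root = 766 == target 766  ** MATCH **
Candidate C: set leaf[1] = 44 -> leaves = [24, 44, 73, 31, 89]
  L0: [24, 44, 73, 31, 89]
  L1: h(24,44)=(24*31+44)%997=788 h(73,31)=(73*31+31)%997=300 h(89,89)=(89*31+89)%997=854 -> [788, 300, 854]
  L2: h(788,300)=(788*31+300)%997=800 h(854,854)=(854*31+854)%997=409 -> [800, 409]
  L3: h(800,409)=(800*31+409)%997=284 -> [284]
  root = 284 != target 766
Candidate D: set leaf[2] = 23 -> leaves = [24, 91, 23, 31, 89]
  L0: [24, 91, 23, 31, 89]
  L1: h(24,91)=(24*31+91)%997=835 h(23,31)=(23*31+31)%997=744 h(89,89)=(89*31+89)%997=854 -> [835, 744, 854]
  L2: h(835,744)=(835*31+744)%997=707 h(854,854)=(854*31+854)%997=409 -> [707, 409]
  L3: h(707,409)=(707*31+409)%997=392 -> [392]
  root = 392 != target 766
Candidate B produces the target root.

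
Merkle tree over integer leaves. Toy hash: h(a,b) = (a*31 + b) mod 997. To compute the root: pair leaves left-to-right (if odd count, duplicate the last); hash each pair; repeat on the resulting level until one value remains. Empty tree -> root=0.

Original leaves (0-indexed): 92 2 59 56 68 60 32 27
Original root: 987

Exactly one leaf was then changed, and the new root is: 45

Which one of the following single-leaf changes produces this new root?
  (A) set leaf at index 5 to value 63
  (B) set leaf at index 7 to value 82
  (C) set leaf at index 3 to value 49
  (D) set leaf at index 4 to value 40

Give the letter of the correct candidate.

Original leaves: [92, 2, 59, 56, 68, 60, 32, 27]
Target new root: 45
Try each candidate change and compute the resulting root:
Candidate A: set leaf[5] = 63 -> leaves = [92, 2, 59, 56, 68, 63, 32, 27]
  L0: [92, 2, 59, 56, 68, 63, 32, 27]
  L1: h(92,2)=(92*31+2)%997=860 h(59,56)=(59*31+56)%997=888 h(68,63)=(68*31+63)%997=177 h(32,27)=(32*31+27)%997=22 -> [860, 888, 177, 22]
  L2: h(860,888)=(860*31+888)%997=629 h(177,22)=(177*31+22)%997=524 -> [629, 524]
  L3: h(629,524)=(629*31+524)%997=83 -> [83]
  root = 83 != target 45
Candidate B: set leaf[7] = 82 -> leaves = [92, 2, 59, 56, 68, 60, 32, 82]
  L0: [92, 2, 59, 56, 68, 60, 32, 82]
  L1: h(92,2)=(92*31+2)%997=860 h(59,56)=(59*31+56)%997=888 h(68,60)=(68*31+60)%997=174 h(32,82)=(32*31+82)%997=77 -> [860, 888, 174, 77]
  L2: h(860,888)=(860*31+888)%997=629 h(174,77)=(174*31+77)%997=486 -> [629, 486]
  L3: h(629,486)=(629*31+486)%997=45 -> [45]
  root = 45 == target 45  ** MATCH **
Candidate C: set leaf[3] = 49 -> leaves = [92, 2, 59, 49, 68, 60, 32, 27]
  L0: [92, 2, 59, 49, 68, 60, 32, 27]
  L1: h(92,2)=(92*31+2)%997=860 h(59,49)=(59*31+49)%997=881 h(68,60)=(68*31+60)%997=174 h(32,27)=(32*31+27)%997=22 -> [860, 881, 174, 22]
  L2: h(860,881)=(860*31+881)%997=622 h(174,22)=(174*31+22)%997=431 -> [622, 431]
  L3: h(622,431)=(622*31+431)%997=770 -> [770]
  root = 770 != target 45
Candidate D: set leaf[4] = 40 -> leaves = [92, 2, 59, 56, 40, 60, 32, 27]
  L0: [92, 2, 59, 56, 40, 60, 32, 27]
  L1: h(92,2)=(92*31+2)%997=860 h(59,56)=(59*31+56)%997=888 h(40,60)=(40*31+60)%997=303 h(32,27)=(32*31+27)%997=22 -> [860, 888, 303, 22]
  L2: h(860,888)=(860*31+888)%997=629 h(303,22)=(303*31+22)%997=442 -> [629, 442]
  L3: h(629,442)=(629*31+442)%997=1 -> [1]
  root = 1 != target 45
Candidate B produces the target root.

Answer: B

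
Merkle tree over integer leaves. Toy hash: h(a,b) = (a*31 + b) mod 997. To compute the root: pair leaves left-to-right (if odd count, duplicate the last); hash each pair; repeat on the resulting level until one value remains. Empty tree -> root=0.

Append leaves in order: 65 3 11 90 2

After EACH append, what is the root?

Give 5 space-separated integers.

After append 65 (leaves=[65]):
  L0: [65]
  root=65
After append 3 (leaves=[65, 3]):
  L0: [65, 3]
  L1: h(65,3)=(65*31+3)%997=24 -> [24]
  root=24
After append 11 (leaves=[65, 3, 11]):
  L0: [65, 3, 11]
  L1: h(65,3)=(65*31+3)%997=24 h(11,11)=(11*31+11)%997=352 -> [24, 352]
  L2: h(24,352)=(24*31+352)%997=99 -> [99]
  root=99
After append 90 (leaves=[65, 3, 11, 90]):
  L0: [65, 3, 11, 90]
  L1: h(65,3)=(65*31+3)%997=24 h(11,90)=(11*31+90)%997=431 -> [24, 431]
  L2: h(24,431)=(24*31+431)%997=178 -> [178]
  root=178
After append 2 (leaves=[65, 3, 11, 90, 2]):
  L0: [65, 3, 11, 90, 2]
  L1: h(65,3)=(65*31+3)%997=24 h(11,90)=(11*31+90)%997=431 h(2,2)=(2*31+2)%997=64 -> [24, 431, 64]
  L2: h(24,431)=(24*31+431)%997=178 h(64,64)=(64*31+64)%997=54 -> [178, 54]
  L3: h(178,54)=(178*31+54)%997=587 -> [587]
  root=587

Answer: 65 24 99 178 587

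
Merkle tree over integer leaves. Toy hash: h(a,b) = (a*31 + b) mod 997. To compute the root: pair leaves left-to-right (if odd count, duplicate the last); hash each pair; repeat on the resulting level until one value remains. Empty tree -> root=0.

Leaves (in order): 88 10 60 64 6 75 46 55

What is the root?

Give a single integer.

L0: [88, 10, 60, 64, 6, 75, 46, 55]
L1: h(88,10)=(88*31+10)%997=744 h(60,64)=(60*31+64)%997=927 h(6,75)=(6*31+75)%997=261 h(46,55)=(46*31+55)%997=484 -> [744, 927, 261, 484]
L2: h(744,927)=(744*31+927)%997=63 h(261,484)=(261*31+484)%997=599 -> [63, 599]
L3: h(63,599)=(63*31+599)%997=558 -> [558]

Answer: 558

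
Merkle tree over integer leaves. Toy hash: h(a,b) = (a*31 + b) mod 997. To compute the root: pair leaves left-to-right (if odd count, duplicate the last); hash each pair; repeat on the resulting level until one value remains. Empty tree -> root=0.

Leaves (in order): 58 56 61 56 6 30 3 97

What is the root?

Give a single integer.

Answer: 499

Derivation:
L0: [58, 56, 61, 56, 6, 30, 3, 97]
L1: h(58,56)=(58*31+56)%997=857 h(61,56)=(61*31+56)%997=950 h(6,30)=(6*31+30)%997=216 h(3,97)=(3*31+97)%997=190 -> [857, 950, 216, 190]
L2: h(857,950)=(857*31+950)%997=598 h(216,190)=(216*31+190)%997=904 -> [598, 904]
L3: h(598,904)=(598*31+904)%997=499 -> [499]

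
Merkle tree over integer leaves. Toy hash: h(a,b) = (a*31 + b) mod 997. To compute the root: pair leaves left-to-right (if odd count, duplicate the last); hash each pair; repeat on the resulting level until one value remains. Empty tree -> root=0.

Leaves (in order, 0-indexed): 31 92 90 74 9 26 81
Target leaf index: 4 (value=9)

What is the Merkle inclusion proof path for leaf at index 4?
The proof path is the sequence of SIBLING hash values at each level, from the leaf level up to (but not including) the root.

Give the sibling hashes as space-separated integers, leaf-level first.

Answer: 26 598 612

Derivation:
L0 (leaves): [31, 92, 90, 74, 9, 26, 81], target index=4
L1: h(31,92)=(31*31+92)%997=56 [pair 0] h(90,74)=(90*31+74)%997=870 [pair 1] h(9,26)=(9*31+26)%997=305 [pair 2] h(81,81)=(81*31+81)%997=598 [pair 3] -> [56, 870, 305, 598]
  Sibling for proof at L0: 26
L2: h(56,870)=(56*31+870)%997=612 [pair 0] h(305,598)=(305*31+598)%997=83 [pair 1] -> [612, 83]
  Sibling for proof at L1: 598
L3: h(612,83)=(612*31+83)%997=112 [pair 0] -> [112]
  Sibling for proof at L2: 612
Root: 112
Proof path (sibling hashes from leaf to root): [26, 598, 612]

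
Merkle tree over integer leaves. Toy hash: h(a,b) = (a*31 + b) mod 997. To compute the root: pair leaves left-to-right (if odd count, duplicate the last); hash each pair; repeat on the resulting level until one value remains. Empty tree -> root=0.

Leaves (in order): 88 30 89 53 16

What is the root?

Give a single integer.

Answer: 280

Derivation:
L0: [88, 30, 89, 53, 16]
L1: h(88,30)=(88*31+30)%997=764 h(89,53)=(89*31+53)%997=818 h(16,16)=(16*31+16)%997=512 -> [764, 818, 512]
L2: h(764,818)=(764*31+818)%997=574 h(512,512)=(512*31+512)%997=432 -> [574, 432]
L3: h(574,432)=(574*31+432)%997=280 -> [280]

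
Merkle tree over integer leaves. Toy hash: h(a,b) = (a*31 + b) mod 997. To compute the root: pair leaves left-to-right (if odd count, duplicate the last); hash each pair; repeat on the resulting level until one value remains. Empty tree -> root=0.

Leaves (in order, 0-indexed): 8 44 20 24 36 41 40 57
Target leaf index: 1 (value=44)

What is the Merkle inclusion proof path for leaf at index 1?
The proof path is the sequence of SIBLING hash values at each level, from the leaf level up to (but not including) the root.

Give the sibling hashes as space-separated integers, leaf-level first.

Answer: 8 644 275

Derivation:
L0 (leaves): [8, 44, 20, 24, 36, 41, 40, 57], target index=1
L1: h(8,44)=(8*31+44)%997=292 [pair 0] h(20,24)=(20*31+24)%997=644 [pair 1] h(36,41)=(36*31+41)%997=160 [pair 2] h(40,57)=(40*31+57)%997=300 [pair 3] -> [292, 644, 160, 300]
  Sibling for proof at L0: 8
L2: h(292,644)=(292*31+644)%997=723 [pair 0] h(160,300)=(160*31+300)%997=275 [pair 1] -> [723, 275]
  Sibling for proof at L1: 644
L3: h(723,275)=(723*31+275)%997=754 [pair 0] -> [754]
  Sibling for proof at L2: 275
Root: 754
Proof path (sibling hashes from leaf to root): [8, 644, 275]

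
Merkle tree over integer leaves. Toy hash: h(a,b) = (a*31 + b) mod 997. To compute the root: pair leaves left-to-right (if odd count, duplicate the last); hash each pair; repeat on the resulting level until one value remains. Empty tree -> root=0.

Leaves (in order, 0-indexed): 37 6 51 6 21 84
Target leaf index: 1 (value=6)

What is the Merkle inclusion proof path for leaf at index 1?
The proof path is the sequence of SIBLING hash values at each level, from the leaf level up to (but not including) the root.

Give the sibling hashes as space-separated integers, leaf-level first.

L0 (leaves): [37, 6, 51, 6, 21, 84], target index=1
L1: h(37,6)=(37*31+6)%997=156 [pair 0] h(51,6)=(51*31+6)%997=590 [pair 1] h(21,84)=(21*31+84)%997=735 [pair 2] -> [156, 590, 735]
  Sibling for proof at L0: 37
L2: h(156,590)=(156*31+590)%997=441 [pair 0] h(735,735)=(735*31+735)%997=589 [pair 1] -> [441, 589]
  Sibling for proof at L1: 590
L3: h(441,589)=(441*31+589)%997=302 [pair 0] -> [302]
  Sibling for proof at L2: 589
Root: 302
Proof path (sibling hashes from leaf to root): [37, 590, 589]

Answer: 37 590 589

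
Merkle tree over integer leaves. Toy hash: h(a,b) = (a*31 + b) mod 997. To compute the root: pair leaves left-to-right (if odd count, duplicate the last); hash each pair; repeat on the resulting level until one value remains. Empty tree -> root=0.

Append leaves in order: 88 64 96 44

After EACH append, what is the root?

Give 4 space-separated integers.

After append 88 (leaves=[88]):
  L0: [88]
  root=88
After append 64 (leaves=[88, 64]):
  L0: [88, 64]
  L1: h(88,64)=(88*31+64)%997=798 -> [798]
  root=798
After append 96 (leaves=[88, 64, 96]):
  L0: [88, 64, 96]
  L1: h(88,64)=(88*31+64)%997=798 h(96,96)=(96*31+96)%997=81 -> [798, 81]
  L2: h(798,81)=(798*31+81)%997=891 -> [891]
  root=891
After append 44 (leaves=[88, 64, 96, 44]):
  L0: [88, 64, 96, 44]
  L1: h(88,64)=(88*31+64)%997=798 h(96,44)=(96*31+44)%997=29 -> [798, 29]
  L2: h(798,29)=(798*31+29)%997=839 -> [839]
  root=839

Answer: 88 798 891 839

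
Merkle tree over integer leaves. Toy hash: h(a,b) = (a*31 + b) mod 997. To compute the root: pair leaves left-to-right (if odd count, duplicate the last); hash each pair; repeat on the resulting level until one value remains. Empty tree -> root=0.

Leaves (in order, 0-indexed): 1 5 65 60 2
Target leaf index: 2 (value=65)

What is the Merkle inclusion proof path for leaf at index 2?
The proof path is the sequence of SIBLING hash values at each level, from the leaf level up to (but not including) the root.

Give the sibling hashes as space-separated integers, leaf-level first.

Answer: 60 36 54

Derivation:
L0 (leaves): [1, 5, 65, 60, 2], target index=2
L1: h(1,5)=(1*31+5)%997=36 [pair 0] h(65,60)=(65*31+60)%997=81 [pair 1] h(2,2)=(2*31+2)%997=64 [pair 2] -> [36, 81, 64]
  Sibling for proof at L0: 60
L2: h(36,81)=(36*31+81)%997=200 [pair 0] h(64,64)=(64*31+64)%997=54 [pair 1] -> [200, 54]
  Sibling for proof at L1: 36
L3: h(200,54)=(200*31+54)%997=272 [pair 0] -> [272]
  Sibling for proof at L2: 54
Root: 272
Proof path (sibling hashes from leaf to root): [60, 36, 54]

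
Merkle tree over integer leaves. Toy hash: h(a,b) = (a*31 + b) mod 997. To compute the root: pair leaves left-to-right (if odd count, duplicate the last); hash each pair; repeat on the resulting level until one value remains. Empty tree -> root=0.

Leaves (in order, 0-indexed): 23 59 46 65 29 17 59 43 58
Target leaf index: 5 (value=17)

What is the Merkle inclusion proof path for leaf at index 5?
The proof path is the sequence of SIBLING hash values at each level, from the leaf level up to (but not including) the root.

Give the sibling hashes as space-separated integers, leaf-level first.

L0 (leaves): [23, 59, 46, 65, 29, 17, 59, 43, 58], target index=5
L1: h(23,59)=(23*31+59)%997=772 [pair 0] h(46,65)=(46*31+65)%997=494 [pair 1] h(29,17)=(29*31+17)%997=916 [pair 2] h(59,43)=(59*31+43)%997=875 [pair 3] h(58,58)=(58*31+58)%997=859 [pair 4] -> [772, 494, 916, 875, 859]
  Sibling for proof at L0: 29
L2: h(772,494)=(772*31+494)%997=498 [pair 0] h(916,875)=(916*31+875)%997=358 [pair 1] h(859,859)=(859*31+859)%997=569 [pair 2] -> [498, 358, 569]
  Sibling for proof at L1: 875
L3: h(498,358)=(498*31+358)%997=841 [pair 0] h(569,569)=(569*31+569)%997=262 [pair 1] -> [841, 262]
  Sibling for proof at L2: 498
L4: h(841,262)=(841*31+262)%997=411 [pair 0] -> [411]
  Sibling for proof at L3: 262
Root: 411
Proof path (sibling hashes from leaf to root): [29, 875, 498, 262]

Answer: 29 875 498 262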